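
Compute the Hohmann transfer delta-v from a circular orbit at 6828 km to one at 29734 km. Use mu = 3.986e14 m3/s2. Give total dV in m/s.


V1 = sqrt(mu/r1) = 7640.5 m/s
dV1 = V1*(sqrt(2*r2/(r1+r2)) - 1) = 2103.75 m/s
V2 = sqrt(mu/r2) = 3661.36 m/s
dV2 = V2*(1 - sqrt(2*r1/(r1+r2))) = 1423.72 m/s
Total dV = 3527 m/s

3527 m/s


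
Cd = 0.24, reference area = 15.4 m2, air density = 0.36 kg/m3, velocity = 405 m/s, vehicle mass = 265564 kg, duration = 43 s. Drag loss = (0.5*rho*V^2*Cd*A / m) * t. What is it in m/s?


D = 0.5 * 0.36 * 405^2 * 0.24 * 15.4 = 109122.55 N
a = 109122.55 / 265564 = 0.4109 m/s2
dV = 0.4109 * 43 = 17.7 m/s

17.7 m/s


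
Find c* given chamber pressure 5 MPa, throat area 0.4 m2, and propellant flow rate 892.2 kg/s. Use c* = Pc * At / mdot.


c* = 5e6 * 0.4 / 892.2 = 2242 m/s

2242 m/s


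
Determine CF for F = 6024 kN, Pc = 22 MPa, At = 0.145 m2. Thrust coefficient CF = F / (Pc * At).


CF = 6024000 / (22e6 * 0.145) = 1.89

1.89


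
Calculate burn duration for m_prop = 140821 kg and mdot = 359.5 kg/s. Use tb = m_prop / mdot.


tb = 140821 / 359.5 = 391.7 s

391.7 s


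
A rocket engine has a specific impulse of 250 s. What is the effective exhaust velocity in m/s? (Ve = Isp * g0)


Ve = Isp * g0 = 250 * 9.81 = 2452.5 m/s

2452.5 m/s


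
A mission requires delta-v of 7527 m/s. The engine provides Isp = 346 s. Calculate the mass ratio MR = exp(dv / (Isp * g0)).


Ve = 346 * 9.81 = 3394.26 m/s
MR = exp(7527 / 3394.26) = 9.185

9.185


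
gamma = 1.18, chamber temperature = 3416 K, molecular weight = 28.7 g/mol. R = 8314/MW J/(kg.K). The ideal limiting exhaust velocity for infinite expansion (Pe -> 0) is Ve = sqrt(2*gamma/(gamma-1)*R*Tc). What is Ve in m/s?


R = 8314 / 28.7 = 289.69 J/(kg.K)
Ve = sqrt(2 * 1.18 / (1.18 - 1) * 289.69 * 3416) = 3602 m/s

3602 m/s


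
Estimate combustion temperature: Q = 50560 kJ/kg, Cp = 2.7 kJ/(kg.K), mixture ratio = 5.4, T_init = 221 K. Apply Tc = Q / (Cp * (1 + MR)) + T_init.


Tc = 50560 / (2.7 * (1 + 5.4)) + 221 = 3147 K

3147 K


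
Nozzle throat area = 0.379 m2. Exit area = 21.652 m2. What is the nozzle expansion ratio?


AR = 21.652 / 0.379 = 57.1

57.1


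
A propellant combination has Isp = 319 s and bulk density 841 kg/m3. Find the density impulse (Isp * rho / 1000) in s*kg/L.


rho*Isp = 319 * 841 / 1000 = 268 s*kg/L

268 s*kg/L


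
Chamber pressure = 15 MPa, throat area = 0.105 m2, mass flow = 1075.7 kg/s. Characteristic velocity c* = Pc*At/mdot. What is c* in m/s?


c* = 15e6 * 0.105 / 1075.7 = 1464 m/s

1464 m/s


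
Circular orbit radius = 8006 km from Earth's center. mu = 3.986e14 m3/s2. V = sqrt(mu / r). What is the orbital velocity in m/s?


V = sqrt(3.986e14 / 8006000) = 7056 m/s

7056 m/s


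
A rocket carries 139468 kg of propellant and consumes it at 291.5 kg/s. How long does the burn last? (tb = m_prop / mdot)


tb = 139468 / 291.5 = 478.4 s

478.4 s


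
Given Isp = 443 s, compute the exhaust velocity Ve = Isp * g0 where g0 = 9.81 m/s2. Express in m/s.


Ve = Isp * g0 = 443 * 9.81 = 4345.8 m/s

4345.8 m/s


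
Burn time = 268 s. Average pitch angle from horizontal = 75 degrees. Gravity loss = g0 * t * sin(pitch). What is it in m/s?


GL = 9.81 * 268 * sin(75 deg) = 2539 m/s

2539 m/s


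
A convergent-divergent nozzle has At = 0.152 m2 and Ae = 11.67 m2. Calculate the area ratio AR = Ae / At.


AR = 11.67 / 0.152 = 76.8

76.8


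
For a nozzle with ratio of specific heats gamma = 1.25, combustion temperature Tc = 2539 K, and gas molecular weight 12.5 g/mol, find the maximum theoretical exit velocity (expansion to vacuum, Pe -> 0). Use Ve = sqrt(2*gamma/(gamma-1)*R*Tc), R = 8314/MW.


R = 8314 / 12.5 = 665.12 J/(kg.K)
Ve = sqrt(2 * 1.25 / (1.25 - 1) * 665.12 * 2539) = 4109 m/s

4109 m/s


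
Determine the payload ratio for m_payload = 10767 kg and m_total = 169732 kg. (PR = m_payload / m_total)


PR = 10767 / 169732 = 0.0634

0.0634


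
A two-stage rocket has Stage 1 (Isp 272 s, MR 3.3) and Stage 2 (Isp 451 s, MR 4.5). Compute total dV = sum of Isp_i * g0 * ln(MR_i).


dV1 = 272 * 9.81 * ln(3.3) = 3185.8 m/s
dV2 = 451 * 9.81 * ln(4.5) = 6654.5 m/s
Total dV = 3185.8 + 6654.5 = 9840.3 m/s ~ 9840 m/s

9840 m/s


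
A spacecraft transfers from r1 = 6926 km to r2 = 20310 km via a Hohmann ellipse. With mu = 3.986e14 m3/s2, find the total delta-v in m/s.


V1 = sqrt(mu/r1) = 7586.25 m/s
dV1 = V1*(sqrt(2*r2/(r1+r2)) - 1) = 1678.32 m/s
V2 = sqrt(mu/r2) = 4430.1 m/s
dV2 = V2*(1 - sqrt(2*r1/(r1+r2))) = 1270.75 m/s
Total dV = 2949 m/s

2949 m/s


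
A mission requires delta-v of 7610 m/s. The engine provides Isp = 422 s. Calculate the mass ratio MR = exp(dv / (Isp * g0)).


Ve = 422 * 9.81 = 4139.82 m/s
MR = exp(7610 / 4139.82) = 6.285

6.285


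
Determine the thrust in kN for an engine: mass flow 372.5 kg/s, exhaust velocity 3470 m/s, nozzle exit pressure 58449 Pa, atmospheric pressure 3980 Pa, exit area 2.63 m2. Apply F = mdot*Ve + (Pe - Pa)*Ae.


F = 372.5 * 3470 + (58449 - 3980) * 2.63 = 1.4358e+06 N = 1435.8 kN

1435.8 kN


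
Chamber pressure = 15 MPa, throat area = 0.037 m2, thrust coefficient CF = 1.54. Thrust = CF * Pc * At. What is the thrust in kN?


F = 1.54 * 15e6 * 0.037 = 854700.0 N = 854.7 kN

854.7 kN


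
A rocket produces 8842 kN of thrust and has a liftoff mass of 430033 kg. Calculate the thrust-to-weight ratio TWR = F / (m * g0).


TWR = 8842000 / (430033 * 9.81) = 2.1

2.1


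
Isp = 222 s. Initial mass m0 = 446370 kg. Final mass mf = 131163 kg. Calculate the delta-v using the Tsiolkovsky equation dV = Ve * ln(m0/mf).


Ve = 222 * 9.81 = 2177.82 m/s
dV = 2177.82 * ln(446370/131163) = 2667 m/s

2667 m/s


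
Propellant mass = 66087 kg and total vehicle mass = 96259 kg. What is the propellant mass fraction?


PMF = 66087 / 96259 = 0.687

0.687


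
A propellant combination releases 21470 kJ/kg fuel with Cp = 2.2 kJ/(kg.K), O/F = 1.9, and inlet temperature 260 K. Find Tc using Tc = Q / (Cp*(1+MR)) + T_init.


Tc = 21470 / (2.2 * (1 + 1.9)) + 260 = 3625 K

3625 K


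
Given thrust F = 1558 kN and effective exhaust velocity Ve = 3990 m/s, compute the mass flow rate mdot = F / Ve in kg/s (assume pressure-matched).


mdot = F / Ve = 1558000 / 3990 = 390.5 kg/s

390.5 kg/s


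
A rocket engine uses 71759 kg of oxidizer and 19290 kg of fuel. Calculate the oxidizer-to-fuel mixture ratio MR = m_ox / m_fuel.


MR = 71759 / 19290 = 3.72

3.72


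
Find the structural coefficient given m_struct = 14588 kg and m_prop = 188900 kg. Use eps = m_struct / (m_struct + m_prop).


eps = 14588 / (14588 + 188900) = 0.0717

0.0717


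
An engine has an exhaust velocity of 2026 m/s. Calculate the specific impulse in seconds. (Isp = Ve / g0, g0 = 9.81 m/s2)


Isp = Ve / g0 = 2026 / 9.81 = 206.5 s

206.5 s


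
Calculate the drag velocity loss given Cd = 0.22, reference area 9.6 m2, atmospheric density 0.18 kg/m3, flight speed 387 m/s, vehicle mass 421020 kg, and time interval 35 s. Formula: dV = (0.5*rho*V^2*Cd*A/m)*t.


D = 0.5 * 0.18 * 387^2 * 0.22 * 9.6 = 28468.09 N
a = 28468.09 / 421020 = 0.0676 m/s2
dV = 0.0676 * 35 = 2.4 m/s

2.4 m/s


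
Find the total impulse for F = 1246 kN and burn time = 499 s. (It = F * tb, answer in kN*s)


It = 1246 * 499 = 621754 kN*s

621754 kN*s


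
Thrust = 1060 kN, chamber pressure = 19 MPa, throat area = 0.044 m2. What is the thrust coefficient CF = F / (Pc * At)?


CF = 1060000 / (19e6 * 0.044) = 1.27

1.27


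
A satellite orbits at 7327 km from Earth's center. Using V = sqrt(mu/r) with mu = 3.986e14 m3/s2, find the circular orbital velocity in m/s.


V = sqrt(3.986e14 / 7327000) = 7376 m/s

7376 m/s


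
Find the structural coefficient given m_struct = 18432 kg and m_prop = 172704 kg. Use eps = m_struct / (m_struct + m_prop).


eps = 18432 / (18432 + 172704) = 0.0964

0.0964


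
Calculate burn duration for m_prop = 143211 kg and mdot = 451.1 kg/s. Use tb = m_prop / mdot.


tb = 143211 / 451.1 = 317.5 s

317.5 s


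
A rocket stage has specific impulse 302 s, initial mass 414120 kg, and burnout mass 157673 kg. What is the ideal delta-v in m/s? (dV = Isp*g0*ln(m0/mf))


Ve = 302 * 9.81 = 2962.62 m/s
dV = 2962.62 * ln(414120/157673) = 2861 m/s

2861 m/s


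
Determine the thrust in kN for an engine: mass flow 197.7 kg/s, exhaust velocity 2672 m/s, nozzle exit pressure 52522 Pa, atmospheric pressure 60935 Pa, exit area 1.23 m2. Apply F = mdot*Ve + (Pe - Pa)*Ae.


F = 197.7 * 2672 + (52522 - 60935) * 1.23 = 517906.0 N = 517.9 kN

517.9 kN


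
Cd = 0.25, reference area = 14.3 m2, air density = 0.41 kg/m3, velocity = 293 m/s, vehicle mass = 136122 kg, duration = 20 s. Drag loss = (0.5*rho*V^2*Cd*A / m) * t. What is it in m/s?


D = 0.5 * 0.41 * 293^2 * 0.25 * 14.3 = 62916.59 N
a = 62916.59 / 136122 = 0.4622 m/s2
dV = 0.4622 * 20 = 9.2 m/s

9.2 m/s


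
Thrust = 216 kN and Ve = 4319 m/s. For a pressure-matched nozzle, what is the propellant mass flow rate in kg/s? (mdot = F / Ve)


mdot = F / Ve = 216000 / 4319 = 50.0 kg/s

50.0 kg/s


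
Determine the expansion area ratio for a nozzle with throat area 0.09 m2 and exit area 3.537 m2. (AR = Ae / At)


AR = 3.537 / 0.09 = 39.3

39.3


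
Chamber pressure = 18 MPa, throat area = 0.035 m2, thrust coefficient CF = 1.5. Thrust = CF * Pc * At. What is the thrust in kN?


F = 1.5 * 18e6 * 0.035 = 945000.0 N = 945.0 kN

945.0 kN


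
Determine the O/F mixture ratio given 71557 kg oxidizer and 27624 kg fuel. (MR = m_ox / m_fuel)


MR = 71557 / 27624 = 2.59

2.59


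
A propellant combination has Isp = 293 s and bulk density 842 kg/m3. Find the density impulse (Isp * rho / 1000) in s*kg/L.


rho*Isp = 293 * 842 / 1000 = 247 s*kg/L

247 s*kg/L


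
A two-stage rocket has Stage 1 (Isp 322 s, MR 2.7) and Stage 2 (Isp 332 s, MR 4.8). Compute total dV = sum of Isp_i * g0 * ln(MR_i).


dV1 = 322 * 9.81 * ln(2.7) = 3137.5 m/s
dV2 = 332 * 9.81 * ln(4.8) = 5108.9 m/s
Total dV = 3137.5 + 5108.9 = 8246.4 m/s ~ 8246 m/s

8246 m/s


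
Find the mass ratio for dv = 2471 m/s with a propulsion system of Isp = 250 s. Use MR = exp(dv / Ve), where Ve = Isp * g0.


Ve = 250 * 9.81 = 2452.5 m/s
MR = exp(2471 / 2452.5) = 2.739

2.739


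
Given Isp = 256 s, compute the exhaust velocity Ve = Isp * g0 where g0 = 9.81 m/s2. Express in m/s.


Ve = Isp * g0 = 256 * 9.81 = 2511.4 m/s

2511.4 m/s


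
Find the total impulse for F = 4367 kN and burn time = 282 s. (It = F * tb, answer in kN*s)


It = 4367 * 282 = 1231494 kN*s

1231494 kN*s


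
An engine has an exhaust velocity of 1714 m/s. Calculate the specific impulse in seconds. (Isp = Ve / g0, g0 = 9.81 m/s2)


Isp = Ve / g0 = 1714 / 9.81 = 174.7 s

174.7 s


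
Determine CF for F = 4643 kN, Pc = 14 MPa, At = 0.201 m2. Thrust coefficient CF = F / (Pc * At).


CF = 4643000 / (14e6 * 0.201) = 1.65

1.65


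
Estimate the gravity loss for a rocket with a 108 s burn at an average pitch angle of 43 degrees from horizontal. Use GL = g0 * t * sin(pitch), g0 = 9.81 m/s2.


GL = 9.81 * 108 * sin(43 deg) = 723 m/s

723 m/s


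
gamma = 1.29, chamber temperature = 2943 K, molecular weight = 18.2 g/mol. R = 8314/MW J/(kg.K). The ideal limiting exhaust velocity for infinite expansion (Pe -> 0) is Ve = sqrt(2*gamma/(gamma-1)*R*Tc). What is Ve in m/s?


R = 8314 / 18.2 = 456.81 J/(kg.K)
Ve = sqrt(2 * 1.29 / (1.29 - 1) * 456.81 * 2943) = 3458 m/s

3458 m/s


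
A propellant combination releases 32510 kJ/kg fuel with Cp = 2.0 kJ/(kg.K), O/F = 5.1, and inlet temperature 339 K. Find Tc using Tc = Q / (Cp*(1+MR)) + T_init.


Tc = 32510 / (2.0 * (1 + 5.1)) + 339 = 3004 K

3004 K


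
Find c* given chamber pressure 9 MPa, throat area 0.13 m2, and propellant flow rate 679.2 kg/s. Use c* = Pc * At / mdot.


c* = 9e6 * 0.13 / 679.2 = 1723 m/s

1723 m/s


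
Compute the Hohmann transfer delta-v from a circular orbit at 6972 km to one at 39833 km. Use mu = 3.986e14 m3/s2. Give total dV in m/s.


V1 = sqrt(mu/r1) = 7561.19 m/s
dV1 = V1*(sqrt(2*r2/(r1+r2)) - 1) = 2303.43 m/s
V2 = sqrt(mu/r2) = 3163.35 m/s
dV2 = V2*(1 - sqrt(2*r1/(r1+r2))) = 1436.74 m/s
Total dV = 3740 m/s

3740 m/s


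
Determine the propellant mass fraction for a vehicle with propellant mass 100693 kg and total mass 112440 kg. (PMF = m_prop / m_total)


PMF = 100693 / 112440 = 0.896

0.896


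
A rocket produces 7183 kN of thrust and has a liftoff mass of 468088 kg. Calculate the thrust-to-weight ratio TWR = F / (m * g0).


TWR = 7183000 / (468088 * 9.81) = 1.56

1.56


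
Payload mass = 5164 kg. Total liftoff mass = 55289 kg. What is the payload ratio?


PR = 5164 / 55289 = 0.0934

0.0934


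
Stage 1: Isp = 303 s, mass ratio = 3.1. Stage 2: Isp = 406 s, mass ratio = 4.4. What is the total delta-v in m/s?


dV1 = 303 * 9.81 * ln(3.1) = 3363.0 m/s
dV2 = 406 * 9.81 * ln(4.4) = 5901.0 m/s
Total dV = 3363.0 + 5901.0 = 9264.0 m/s ~ 9264 m/s

9264 m/s


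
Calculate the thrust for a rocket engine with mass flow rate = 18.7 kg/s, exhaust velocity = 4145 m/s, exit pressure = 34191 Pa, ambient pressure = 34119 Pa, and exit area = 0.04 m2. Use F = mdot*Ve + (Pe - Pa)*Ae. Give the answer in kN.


F = 18.7 * 4145 + (34191 - 34119) * 0.04 = 77514.0 N = 77.5 kN

77.5 kN


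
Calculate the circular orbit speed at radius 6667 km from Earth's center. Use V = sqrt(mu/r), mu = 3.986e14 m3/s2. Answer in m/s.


V = sqrt(3.986e14 / 6667000) = 7732 m/s

7732 m/s


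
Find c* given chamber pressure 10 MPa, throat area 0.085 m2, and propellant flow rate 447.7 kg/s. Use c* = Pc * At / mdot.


c* = 10e6 * 0.085 / 447.7 = 1899 m/s

1899 m/s


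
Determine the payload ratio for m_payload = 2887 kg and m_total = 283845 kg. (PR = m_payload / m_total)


PR = 2887 / 283845 = 0.0102

0.0102


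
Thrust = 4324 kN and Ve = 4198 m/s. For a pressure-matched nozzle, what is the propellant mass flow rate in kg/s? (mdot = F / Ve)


mdot = F / Ve = 4324000 / 4198 = 1030.0 kg/s

1030.0 kg/s


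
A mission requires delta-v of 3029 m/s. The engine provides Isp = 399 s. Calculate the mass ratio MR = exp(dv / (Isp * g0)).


Ve = 399 * 9.81 = 3914.19 m/s
MR = exp(3029 / 3914.19) = 2.168

2.168


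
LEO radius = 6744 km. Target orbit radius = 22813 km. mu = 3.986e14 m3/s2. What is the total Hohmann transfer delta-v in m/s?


V1 = sqrt(mu/r1) = 7687.94 m/s
dV1 = V1*(sqrt(2*r2/(r1+r2)) - 1) = 1863.88 m/s
V2 = sqrt(mu/r2) = 4180.01 m/s
dV2 = V2*(1 - sqrt(2*r1/(r1+r2))) = 1356.29 m/s
Total dV = 3220 m/s

3220 m/s


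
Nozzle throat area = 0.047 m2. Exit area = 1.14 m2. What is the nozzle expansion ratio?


AR = 1.14 / 0.047 = 24.3

24.3


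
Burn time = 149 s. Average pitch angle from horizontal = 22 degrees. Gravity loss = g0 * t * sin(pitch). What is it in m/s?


GL = 9.81 * 149 * sin(22 deg) = 548 m/s

548 m/s


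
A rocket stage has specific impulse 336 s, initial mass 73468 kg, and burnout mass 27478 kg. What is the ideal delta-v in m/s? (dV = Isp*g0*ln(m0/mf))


Ve = 336 * 9.81 = 3296.16 m/s
dV = 3296.16 * ln(73468/27478) = 3242 m/s

3242 m/s


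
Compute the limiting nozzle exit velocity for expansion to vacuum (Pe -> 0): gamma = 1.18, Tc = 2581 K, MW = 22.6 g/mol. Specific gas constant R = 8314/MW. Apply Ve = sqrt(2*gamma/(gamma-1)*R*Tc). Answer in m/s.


R = 8314 / 22.6 = 367.88 J/(kg.K)
Ve = sqrt(2 * 1.18 / (1.18 - 1) * 367.88 * 2581) = 3528 m/s

3528 m/s


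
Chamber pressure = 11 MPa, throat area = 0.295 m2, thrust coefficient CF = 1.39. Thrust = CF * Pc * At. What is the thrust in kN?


F = 1.39 * 11e6 * 0.295 = 4.5106e+06 N = 4510.6 kN

4510.6 kN


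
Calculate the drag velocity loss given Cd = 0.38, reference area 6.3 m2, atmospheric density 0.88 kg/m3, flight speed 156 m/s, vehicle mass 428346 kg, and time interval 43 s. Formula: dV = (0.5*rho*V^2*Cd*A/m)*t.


D = 0.5 * 0.88 * 156^2 * 0.38 * 6.3 = 25634.57 N
a = 25634.57 / 428346 = 0.0598 m/s2
dV = 0.0598 * 43 = 2.6 m/s

2.6 m/s


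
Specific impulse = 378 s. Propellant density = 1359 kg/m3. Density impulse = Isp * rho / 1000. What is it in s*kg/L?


rho*Isp = 378 * 1359 / 1000 = 514 s*kg/L

514 s*kg/L


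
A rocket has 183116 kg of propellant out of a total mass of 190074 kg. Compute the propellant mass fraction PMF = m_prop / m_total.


PMF = 183116 / 190074 = 0.963

0.963


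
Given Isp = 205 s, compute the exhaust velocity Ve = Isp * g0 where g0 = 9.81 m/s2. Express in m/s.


Ve = Isp * g0 = 205 * 9.81 = 2011.1 m/s

2011.1 m/s


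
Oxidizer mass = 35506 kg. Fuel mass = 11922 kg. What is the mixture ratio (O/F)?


MR = 35506 / 11922 = 2.98

2.98


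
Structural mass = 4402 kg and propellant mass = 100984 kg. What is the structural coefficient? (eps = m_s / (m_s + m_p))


eps = 4402 / (4402 + 100984) = 0.0418

0.0418


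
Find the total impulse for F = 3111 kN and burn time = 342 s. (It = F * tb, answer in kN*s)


It = 3111 * 342 = 1063962 kN*s

1063962 kN*s


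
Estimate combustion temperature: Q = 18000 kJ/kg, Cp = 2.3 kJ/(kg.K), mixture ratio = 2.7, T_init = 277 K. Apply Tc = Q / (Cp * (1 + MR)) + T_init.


Tc = 18000 / (2.3 * (1 + 2.7)) + 277 = 2392 K

2392 K


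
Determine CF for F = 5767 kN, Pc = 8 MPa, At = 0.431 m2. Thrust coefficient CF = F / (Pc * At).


CF = 5767000 / (8e6 * 0.431) = 1.67

1.67


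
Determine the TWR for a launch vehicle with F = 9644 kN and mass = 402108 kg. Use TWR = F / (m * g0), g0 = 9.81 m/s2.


TWR = 9644000 / (402108 * 9.81) = 2.44

2.44


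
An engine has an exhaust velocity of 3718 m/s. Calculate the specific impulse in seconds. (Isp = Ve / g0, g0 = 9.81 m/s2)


Isp = Ve / g0 = 3718 / 9.81 = 379.0 s

379.0 s


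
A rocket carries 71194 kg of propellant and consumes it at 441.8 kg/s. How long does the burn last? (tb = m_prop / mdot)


tb = 71194 / 441.8 = 161.1 s

161.1 s


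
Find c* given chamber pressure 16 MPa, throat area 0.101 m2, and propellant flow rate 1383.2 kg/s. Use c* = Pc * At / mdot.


c* = 16e6 * 0.101 / 1383.2 = 1168 m/s

1168 m/s


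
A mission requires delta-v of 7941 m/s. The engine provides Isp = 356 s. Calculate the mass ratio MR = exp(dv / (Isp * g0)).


Ve = 356 * 9.81 = 3492.36 m/s
MR = exp(7941 / 3492.36) = 9.716

9.716


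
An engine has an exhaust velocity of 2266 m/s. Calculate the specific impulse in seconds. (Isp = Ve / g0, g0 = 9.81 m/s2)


Isp = Ve / g0 = 2266 / 9.81 = 231.0 s

231.0 s


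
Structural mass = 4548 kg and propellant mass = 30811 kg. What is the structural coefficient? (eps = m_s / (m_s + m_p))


eps = 4548 / (4548 + 30811) = 0.1286

0.1286


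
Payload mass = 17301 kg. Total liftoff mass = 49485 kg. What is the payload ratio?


PR = 17301 / 49485 = 0.3496

0.3496


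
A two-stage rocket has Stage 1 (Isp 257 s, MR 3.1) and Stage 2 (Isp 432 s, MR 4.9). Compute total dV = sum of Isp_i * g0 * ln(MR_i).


dV1 = 257 * 9.81 * ln(3.1) = 2852.5 m/s
dV2 = 432 * 9.81 * ln(4.9) = 6735.1 m/s
Total dV = 2852.5 + 6735.1 = 9587.6 m/s ~ 9588 m/s

9588 m/s


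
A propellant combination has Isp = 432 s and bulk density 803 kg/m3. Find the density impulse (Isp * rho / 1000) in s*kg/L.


rho*Isp = 432 * 803 / 1000 = 347 s*kg/L

347 s*kg/L


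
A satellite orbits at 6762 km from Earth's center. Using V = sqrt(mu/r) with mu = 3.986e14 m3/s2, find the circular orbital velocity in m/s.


V = sqrt(3.986e14 / 6762000) = 7678 m/s

7678 m/s


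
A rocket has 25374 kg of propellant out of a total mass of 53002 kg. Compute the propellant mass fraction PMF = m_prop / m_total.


PMF = 25374 / 53002 = 0.479

0.479


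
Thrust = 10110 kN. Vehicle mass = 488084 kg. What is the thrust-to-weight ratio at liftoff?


TWR = 10110000 / (488084 * 9.81) = 2.11

2.11


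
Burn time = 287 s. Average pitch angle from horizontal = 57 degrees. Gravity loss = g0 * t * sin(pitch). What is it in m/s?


GL = 9.81 * 287 * sin(57 deg) = 2361 m/s

2361 m/s


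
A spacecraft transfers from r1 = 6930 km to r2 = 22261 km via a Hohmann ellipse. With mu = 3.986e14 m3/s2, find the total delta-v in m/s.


V1 = sqrt(mu/r1) = 7584.06 m/s
dV1 = V1*(sqrt(2*r2/(r1+r2)) - 1) = 1782.17 m/s
V2 = sqrt(mu/r2) = 4231.52 m/s
dV2 = V2*(1 - sqrt(2*r1/(r1+r2))) = 1315.75 m/s
Total dV = 3098 m/s

3098 m/s


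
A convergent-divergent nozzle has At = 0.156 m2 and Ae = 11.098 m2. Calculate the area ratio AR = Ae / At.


AR = 11.098 / 0.156 = 71.1

71.1


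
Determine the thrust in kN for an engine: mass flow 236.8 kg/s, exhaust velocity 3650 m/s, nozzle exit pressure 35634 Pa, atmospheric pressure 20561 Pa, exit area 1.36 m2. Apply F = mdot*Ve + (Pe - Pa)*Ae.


F = 236.8 * 3650 + (35634 - 20561) * 1.36 = 884819.0 N = 884.8 kN

884.8 kN


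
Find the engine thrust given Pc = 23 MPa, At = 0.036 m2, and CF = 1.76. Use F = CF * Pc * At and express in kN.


F = 1.76 * 23e6 * 0.036 = 1.4573e+06 N = 1457.3 kN

1457.3 kN


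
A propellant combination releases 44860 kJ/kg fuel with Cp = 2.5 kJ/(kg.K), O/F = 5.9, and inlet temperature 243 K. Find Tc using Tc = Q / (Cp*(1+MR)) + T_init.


Tc = 44860 / (2.5 * (1 + 5.9)) + 243 = 2844 K

2844 K


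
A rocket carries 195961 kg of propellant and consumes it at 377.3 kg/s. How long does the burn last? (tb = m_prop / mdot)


tb = 195961 / 377.3 = 519.4 s

519.4 s


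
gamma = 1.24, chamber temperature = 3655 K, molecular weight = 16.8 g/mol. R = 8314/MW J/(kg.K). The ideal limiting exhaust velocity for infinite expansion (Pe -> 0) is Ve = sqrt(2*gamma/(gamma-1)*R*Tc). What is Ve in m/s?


R = 8314 / 16.8 = 494.88 J/(kg.K)
Ve = sqrt(2 * 1.24 / (1.24 - 1) * 494.88 * 3655) = 4323 m/s

4323 m/s


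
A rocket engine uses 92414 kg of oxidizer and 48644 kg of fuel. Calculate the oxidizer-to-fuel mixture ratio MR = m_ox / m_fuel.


MR = 92414 / 48644 = 1.9

1.9


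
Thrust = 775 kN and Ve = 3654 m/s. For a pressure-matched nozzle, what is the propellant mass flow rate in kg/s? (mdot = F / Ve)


mdot = F / Ve = 775000 / 3654 = 212.1 kg/s

212.1 kg/s


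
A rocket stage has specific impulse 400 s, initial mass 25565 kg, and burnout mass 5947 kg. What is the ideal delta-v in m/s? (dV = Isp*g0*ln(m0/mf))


Ve = 400 * 9.81 = 3924.0 m/s
dV = 3924.0 * ln(25565/5947) = 5723 m/s

5723 m/s


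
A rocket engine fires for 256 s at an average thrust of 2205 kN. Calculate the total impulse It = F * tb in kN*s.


It = 2205 * 256 = 564480 kN*s

564480 kN*s


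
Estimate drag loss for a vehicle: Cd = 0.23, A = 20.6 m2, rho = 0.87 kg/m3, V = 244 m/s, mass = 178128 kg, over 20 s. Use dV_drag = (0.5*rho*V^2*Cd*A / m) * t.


D = 0.5 * 0.87 * 244^2 * 0.23 * 20.6 = 122705.48 N
a = 122705.48 / 178128 = 0.6889 m/s2
dV = 0.6889 * 20 = 13.8 m/s

13.8 m/s


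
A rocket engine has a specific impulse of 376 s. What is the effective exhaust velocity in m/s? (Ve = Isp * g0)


Ve = Isp * g0 = 376 * 9.81 = 3688.6 m/s

3688.6 m/s


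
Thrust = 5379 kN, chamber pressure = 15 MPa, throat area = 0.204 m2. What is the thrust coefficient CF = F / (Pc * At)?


CF = 5379000 / (15e6 * 0.204) = 1.76

1.76


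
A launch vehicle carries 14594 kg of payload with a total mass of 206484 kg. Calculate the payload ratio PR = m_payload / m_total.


PR = 14594 / 206484 = 0.0707

0.0707


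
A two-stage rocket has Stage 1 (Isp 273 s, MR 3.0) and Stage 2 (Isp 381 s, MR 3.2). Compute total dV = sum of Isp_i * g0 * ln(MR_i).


dV1 = 273 * 9.81 * ln(3.0) = 2942.2 m/s
dV2 = 381 * 9.81 * ln(3.2) = 4347.4 m/s
Total dV = 2942.2 + 4347.4 = 7289.6 m/s ~ 7290 m/s

7290 m/s


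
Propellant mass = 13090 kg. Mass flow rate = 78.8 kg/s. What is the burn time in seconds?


tb = 13090 / 78.8 = 166.1 s

166.1 s


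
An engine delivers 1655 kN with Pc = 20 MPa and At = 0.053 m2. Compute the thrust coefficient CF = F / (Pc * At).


CF = 1655000 / (20e6 * 0.053) = 1.56

1.56


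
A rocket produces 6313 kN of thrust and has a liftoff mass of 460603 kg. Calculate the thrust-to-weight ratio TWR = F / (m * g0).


TWR = 6313000 / (460603 * 9.81) = 1.4

1.4


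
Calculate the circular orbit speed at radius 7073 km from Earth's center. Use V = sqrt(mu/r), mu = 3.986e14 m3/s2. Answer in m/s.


V = sqrt(3.986e14 / 7073000) = 7507 m/s

7507 m/s


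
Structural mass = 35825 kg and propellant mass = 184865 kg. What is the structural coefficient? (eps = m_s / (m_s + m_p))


eps = 35825 / (35825 + 184865) = 0.1623

0.1623


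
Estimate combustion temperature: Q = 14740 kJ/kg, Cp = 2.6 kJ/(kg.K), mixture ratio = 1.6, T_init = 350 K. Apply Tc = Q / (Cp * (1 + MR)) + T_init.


Tc = 14740 / (2.6 * (1 + 1.6)) + 350 = 2530 K

2530 K


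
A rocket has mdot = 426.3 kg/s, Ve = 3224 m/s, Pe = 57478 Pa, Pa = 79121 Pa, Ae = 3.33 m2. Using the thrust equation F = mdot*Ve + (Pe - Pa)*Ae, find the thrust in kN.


F = 426.3 * 3224 + (57478 - 79121) * 3.33 = 1.3023e+06 N = 1302.3 kN

1302.3 kN


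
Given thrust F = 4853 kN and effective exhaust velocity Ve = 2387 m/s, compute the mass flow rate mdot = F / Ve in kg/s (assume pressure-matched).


mdot = F / Ve = 4853000 / 2387 = 2033.1 kg/s

2033.1 kg/s


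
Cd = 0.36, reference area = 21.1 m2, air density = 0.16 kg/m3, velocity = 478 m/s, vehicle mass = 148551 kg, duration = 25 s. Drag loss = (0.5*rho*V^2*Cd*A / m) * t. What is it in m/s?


D = 0.5 * 0.16 * 478^2 * 0.36 * 21.1 = 138845.16 N
a = 138845.16 / 148551 = 0.9347 m/s2
dV = 0.9347 * 25 = 23.4 m/s

23.4 m/s


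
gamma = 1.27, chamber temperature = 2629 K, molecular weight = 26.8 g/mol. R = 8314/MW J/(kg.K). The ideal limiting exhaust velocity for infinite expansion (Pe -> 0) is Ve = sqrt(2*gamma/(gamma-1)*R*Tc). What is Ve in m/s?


R = 8314 / 26.8 = 310.22 J/(kg.K)
Ve = sqrt(2 * 1.27 / (1.27 - 1) * 310.22 * 2629) = 2770 m/s

2770 m/s


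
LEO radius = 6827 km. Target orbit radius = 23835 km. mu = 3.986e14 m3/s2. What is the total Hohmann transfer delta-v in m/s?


V1 = sqrt(mu/r1) = 7641.06 m/s
dV1 = V1*(sqrt(2*r2/(r1+r2)) - 1) = 1886.37 m/s
V2 = sqrt(mu/r2) = 4089.41 m/s
dV2 = V2*(1 - sqrt(2*r1/(r1+r2))) = 1360.49 m/s
Total dV = 3247 m/s

3247 m/s


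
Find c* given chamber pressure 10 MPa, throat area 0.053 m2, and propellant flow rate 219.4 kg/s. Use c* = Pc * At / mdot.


c* = 10e6 * 0.053 / 219.4 = 2416 m/s

2416 m/s


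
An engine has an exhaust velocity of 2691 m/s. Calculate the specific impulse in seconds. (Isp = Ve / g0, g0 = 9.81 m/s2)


Isp = Ve / g0 = 2691 / 9.81 = 274.3 s

274.3 s


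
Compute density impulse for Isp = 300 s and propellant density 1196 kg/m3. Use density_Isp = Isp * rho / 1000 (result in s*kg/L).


rho*Isp = 300 * 1196 / 1000 = 359 s*kg/L

359 s*kg/L


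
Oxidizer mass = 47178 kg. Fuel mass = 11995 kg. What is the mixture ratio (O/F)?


MR = 47178 / 11995 = 3.93

3.93


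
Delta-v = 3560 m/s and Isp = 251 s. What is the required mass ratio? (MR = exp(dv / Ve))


Ve = 251 * 9.81 = 2462.31 m/s
MR = exp(3560 / 2462.31) = 4.245

4.245


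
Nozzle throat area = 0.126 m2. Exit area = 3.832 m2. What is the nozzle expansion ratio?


AR = 3.832 / 0.126 = 30.4

30.4


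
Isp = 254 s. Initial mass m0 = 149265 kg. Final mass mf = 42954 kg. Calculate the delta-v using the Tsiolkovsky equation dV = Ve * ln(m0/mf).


Ve = 254 * 9.81 = 2491.74 m/s
dV = 2491.74 * ln(149265/42954) = 3104 m/s

3104 m/s


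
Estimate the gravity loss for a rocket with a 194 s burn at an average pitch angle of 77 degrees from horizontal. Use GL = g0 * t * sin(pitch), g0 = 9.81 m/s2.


GL = 9.81 * 194 * sin(77 deg) = 1854 m/s

1854 m/s


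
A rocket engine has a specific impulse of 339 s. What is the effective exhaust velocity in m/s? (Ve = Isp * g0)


Ve = Isp * g0 = 339 * 9.81 = 3325.6 m/s

3325.6 m/s


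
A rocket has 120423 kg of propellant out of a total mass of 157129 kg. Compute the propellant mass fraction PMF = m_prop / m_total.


PMF = 120423 / 157129 = 0.766

0.766


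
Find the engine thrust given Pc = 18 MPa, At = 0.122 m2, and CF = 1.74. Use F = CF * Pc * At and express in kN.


F = 1.74 * 18e6 * 0.122 = 3.8210e+06 N = 3821.0 kN

3821.0 kN


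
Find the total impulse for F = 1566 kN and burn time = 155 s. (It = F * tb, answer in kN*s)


It = 1566 * 155 = 242730 kN*s

242730 kN*s


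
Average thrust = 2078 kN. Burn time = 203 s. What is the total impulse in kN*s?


It = 2078 * 203 = 421834 kN*s

421834 kN*s


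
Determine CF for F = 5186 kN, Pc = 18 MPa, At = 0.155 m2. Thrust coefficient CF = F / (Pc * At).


CF = 5186000 / (18e6 * 0.155) = 1.86

1.86


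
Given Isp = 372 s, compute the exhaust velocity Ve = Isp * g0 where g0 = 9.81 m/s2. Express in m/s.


Ve = Isp * g0 = 372 * 9.81 = 3649.3 m/s

3649.3 m/s


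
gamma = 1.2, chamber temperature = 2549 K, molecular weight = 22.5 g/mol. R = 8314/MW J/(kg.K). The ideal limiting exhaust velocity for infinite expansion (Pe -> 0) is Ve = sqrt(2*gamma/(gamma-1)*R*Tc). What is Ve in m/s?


R = 8314 / 22.5 = 369.51 J/(kg.K)
Ve = sqrt(2 * 1.2 / (1.2 - 1) * 369.51 * 2549) = 3362 m/s

3362 m/s


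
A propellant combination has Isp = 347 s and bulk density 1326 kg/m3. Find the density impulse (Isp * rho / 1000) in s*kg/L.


rho*Isp = 347 * 1326 / 1000 = 460 s*kg/L

460 s*kg/L


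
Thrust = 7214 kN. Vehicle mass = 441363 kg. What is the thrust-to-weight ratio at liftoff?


TWR = 7214000 / (441363 * 9.81) = 1.67

1.67


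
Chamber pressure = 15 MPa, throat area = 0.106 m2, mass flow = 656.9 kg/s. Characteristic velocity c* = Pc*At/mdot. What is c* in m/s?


c* = 15e6 * 0.106 / 656.9 = 2420 m/s

2420 m/s


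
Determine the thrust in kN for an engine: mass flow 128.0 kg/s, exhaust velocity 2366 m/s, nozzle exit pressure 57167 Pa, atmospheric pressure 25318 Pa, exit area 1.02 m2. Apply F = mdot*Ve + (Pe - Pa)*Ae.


F = 128.0 * 2366 + (57167 - 25318) * 1.02 = 335334.0 N = 335.3 kN

335.3 kN


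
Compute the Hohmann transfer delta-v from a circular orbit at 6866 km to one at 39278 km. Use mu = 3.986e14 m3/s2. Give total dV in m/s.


V1 = sqrt(mu/r1) = 7619.33 m/s
dV1 = V1*(sqrt(2*r2/(r1+r2)) - 1) = 2322.1 m/s
V2 = sqrt(mu/r2) = 3185.62 m/s
dV2 = V2*(1 - sqrt(2*r1/(r1+r2))) = 1447.81 m/s
Total dV = 3770 m/s

3770 m/s


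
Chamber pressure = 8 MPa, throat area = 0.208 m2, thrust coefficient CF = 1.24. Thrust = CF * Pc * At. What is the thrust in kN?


F = 1.24 * 8e6 * 0.208 = 2.0634e+06 N = 2063.4 kN

2063.4 kN


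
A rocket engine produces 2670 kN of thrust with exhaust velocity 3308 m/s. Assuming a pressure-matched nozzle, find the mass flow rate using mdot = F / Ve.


mdot = F / Ve = 2670000 / 3308 = 807.1 kg/s

807.1 kg/s


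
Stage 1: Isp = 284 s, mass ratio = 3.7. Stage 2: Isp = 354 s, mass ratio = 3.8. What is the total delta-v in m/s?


dV1 = 284 * 9.81 * ln(3.7) = 3645.1 m/s
dV2 = 354 * 9.81 * ln(3.8) = 4636.1 m/s
Total dV = 3645.1 + 4636.1 = 8281.2 m/s ~ 8281 m/s

8281 m/s


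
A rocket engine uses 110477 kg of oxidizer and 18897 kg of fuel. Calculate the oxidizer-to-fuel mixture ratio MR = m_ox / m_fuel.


MR = 110477 / 18897 = 5.85

5.85


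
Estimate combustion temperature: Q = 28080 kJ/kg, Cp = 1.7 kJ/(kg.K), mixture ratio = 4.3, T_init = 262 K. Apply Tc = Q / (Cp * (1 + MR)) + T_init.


Tc = 28080 / (1.7 * (1 + 4.3)) + 262 = 3379 K

3379 K


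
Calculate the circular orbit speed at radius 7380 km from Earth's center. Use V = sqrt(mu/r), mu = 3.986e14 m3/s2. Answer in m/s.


V = sqrt(3.986e14 / 7380000) = 7349 m/s

7349 m/s


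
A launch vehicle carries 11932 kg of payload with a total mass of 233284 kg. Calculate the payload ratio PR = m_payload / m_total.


PR = 11932 / 233284 = 0.0511

0.0511


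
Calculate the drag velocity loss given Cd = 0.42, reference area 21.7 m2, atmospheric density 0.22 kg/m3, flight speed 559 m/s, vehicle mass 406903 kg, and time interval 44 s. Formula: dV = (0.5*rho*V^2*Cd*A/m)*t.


D = 0.5 * 0.22 * 559^2 * 0.42 * 21.7 = 313274.7 N
a = 313274.7 / 406903 = 0.7699 m/s2
dV = 0.7699 * 44 = 33.9 m/s

33.9 m/s


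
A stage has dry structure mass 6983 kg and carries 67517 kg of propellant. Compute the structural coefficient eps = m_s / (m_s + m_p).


eps = 6983 / (6983 + 67517) = 0.0937

0.0937


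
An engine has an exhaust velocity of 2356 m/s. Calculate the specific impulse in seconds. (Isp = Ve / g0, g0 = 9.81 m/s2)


Isp = Ve / g0 = 2356 / 9.81 = 240.2 s

240.2 s


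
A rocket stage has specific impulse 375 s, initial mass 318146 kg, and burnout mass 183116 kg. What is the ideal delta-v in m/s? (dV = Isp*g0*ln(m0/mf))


Ve = 375 * 9.81 = 3678.75 m/s
dV = 3678.75 * ln(318146/183116) = 2032 m/s

2032 m/s


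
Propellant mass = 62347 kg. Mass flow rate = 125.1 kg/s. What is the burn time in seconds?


tb = 62347 / 125.1 = 498.4 s

498.4 s


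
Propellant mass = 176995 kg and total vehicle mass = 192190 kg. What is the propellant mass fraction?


PMF = 176995 / 192190 = 0.921

0.921


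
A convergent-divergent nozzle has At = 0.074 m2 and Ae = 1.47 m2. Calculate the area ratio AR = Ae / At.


AR = 1.47 / 0.074 = 19.9

19.9


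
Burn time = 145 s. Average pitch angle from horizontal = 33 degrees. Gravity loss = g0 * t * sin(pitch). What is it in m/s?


GL = 9.81 * 145 * sin(33 deg) = 775 m/s

775 m/s


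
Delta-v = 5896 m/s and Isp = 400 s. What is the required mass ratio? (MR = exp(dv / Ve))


Ve = 400 * 9.81 = 3924.0 m/s
MR = exp(5896 / 3924.0) = 4.493

4.493


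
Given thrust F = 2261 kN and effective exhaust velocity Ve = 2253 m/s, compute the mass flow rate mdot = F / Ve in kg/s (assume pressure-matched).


mdot = F / Ve = 2261000 / 2253 = 1003.6 kg/s

1003.6 kg/s


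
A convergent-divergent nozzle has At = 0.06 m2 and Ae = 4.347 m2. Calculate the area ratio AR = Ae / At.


AR = 4.347 / 0.06 = 72.5

72.5


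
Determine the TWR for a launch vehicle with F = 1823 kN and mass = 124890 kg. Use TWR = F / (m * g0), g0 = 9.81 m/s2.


TWR = 1823000 / (124890 * 9.81) = 1.49

1.49


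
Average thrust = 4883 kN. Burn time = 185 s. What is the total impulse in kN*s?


It = 4883 * 185 = 903355 kN*s

903355 kN*s


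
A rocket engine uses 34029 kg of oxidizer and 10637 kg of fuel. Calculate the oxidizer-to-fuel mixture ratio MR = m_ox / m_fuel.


MR = 34029 / 10637 = 3.2

3.2


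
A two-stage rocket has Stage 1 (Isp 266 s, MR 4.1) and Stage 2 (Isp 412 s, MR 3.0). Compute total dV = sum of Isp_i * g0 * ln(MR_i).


dV1 = 266 * 9.81 * ln(4.1) = 3681.9 m/s
dV2 = 412 * 9.81 * ln(3.0) = 4440.3 m/s
Total dV = 3681.9 + 4440.3 = 8122.2 m/s ~ 8122 m/s

8122 m/s


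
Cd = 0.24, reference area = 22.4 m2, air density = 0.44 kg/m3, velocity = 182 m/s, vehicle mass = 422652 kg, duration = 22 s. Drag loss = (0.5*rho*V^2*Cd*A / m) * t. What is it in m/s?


D = 0.5 * 0.44 * 182^2 * 0.24 * 22.4 = 39176.42 N
a = 39176.42 / 422652 = 0.0927 m/s2
dV = 0.0927 * 22 = 2.0 m/s

2.0 m/s


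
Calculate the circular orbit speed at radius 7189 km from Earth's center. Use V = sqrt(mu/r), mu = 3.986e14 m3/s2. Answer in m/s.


V = sqrt(3.986e14 / 7189000) = 7446 m/s

7446 m/s


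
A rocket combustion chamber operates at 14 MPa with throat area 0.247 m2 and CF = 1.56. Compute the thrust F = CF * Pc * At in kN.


F = 1.56 * 14e6 * 0.247 = 5.3945e+06 N = 5394.5 kN

5394.5 kN


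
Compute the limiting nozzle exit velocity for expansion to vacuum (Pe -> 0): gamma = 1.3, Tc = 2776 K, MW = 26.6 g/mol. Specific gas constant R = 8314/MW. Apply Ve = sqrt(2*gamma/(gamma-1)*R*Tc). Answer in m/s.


R = 8314 / 26.6 = 312.56 J/(kg.K)
Ve = sqrt(2 * 1.3 / (1.3 - 1) * 312.56 * 2776) = 2742 m/s

2742 m/s


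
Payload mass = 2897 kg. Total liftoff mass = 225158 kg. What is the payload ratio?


PR = 2897 / 225158 = 0.0129

0.0129


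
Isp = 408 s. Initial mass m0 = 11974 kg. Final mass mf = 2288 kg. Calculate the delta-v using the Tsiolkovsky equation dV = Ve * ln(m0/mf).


Ve = 408 * 9.81 = 4002.48 m/s
dV = 4002.48 * ln(11974/2288) = 6624 m/s

6624 m/s


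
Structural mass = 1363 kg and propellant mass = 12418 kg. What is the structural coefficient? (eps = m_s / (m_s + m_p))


eps = 1363 / (1363 + 12418) = 0.0989

0.0989


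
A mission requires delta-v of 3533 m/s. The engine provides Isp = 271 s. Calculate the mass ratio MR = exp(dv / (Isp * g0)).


Ve = 271 * 9.81 = 2658.51 m/s
MR = exp(3533 / 2658.51) = 3.777

3.777


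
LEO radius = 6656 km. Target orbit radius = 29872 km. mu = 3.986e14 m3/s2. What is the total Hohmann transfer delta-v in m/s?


V1 = sqrt(mu/r1) = 7738.59 m/s
dV1 = V1*(sqrt(2*r2/(r1+r2)) - 1) = 2158.24 m/s
V2 = sqrt(mu/r2) = 3652.89 m/s
dV2 = V2*(1 - sqrt(2*r1/(r1+r2))) = 1447.7 m/s
Total dV = 3606 m/s

3606 m/s


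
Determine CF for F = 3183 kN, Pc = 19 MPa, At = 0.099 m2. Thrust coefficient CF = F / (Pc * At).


CF = 3183000 / (19e6 * 0.099) = 1.69

1.69


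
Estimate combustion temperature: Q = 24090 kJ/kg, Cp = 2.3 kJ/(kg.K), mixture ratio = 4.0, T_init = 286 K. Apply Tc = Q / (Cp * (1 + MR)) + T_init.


Tc = 24090 / (2.3 * (1 + 4.0)) + 286 = 2381 K

2381 K


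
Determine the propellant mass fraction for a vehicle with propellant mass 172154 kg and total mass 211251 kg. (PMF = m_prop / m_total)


PMF = 172154 / 211251 = 0.815

0.815


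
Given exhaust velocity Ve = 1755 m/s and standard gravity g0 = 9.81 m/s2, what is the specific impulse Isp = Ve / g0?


Isp = Ve / g0 = 1755 / 9.81 = 178.9 s

178.9 s


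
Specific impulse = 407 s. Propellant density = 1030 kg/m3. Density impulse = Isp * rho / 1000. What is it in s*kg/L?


rho*Isp = 407 * 1030 / 1000 = 419 s*kg/L

419 s*kg/L


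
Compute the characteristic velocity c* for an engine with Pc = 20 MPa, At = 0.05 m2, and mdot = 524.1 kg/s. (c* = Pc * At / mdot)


c* = 20e6 * 0.05 / 524.1 = 1908 m/s

1908 m/s


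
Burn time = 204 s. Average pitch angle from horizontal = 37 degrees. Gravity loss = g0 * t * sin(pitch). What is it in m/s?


GL = 9.81 * 204 * sin(37 deg) = 1204 m/s

1204 m/s


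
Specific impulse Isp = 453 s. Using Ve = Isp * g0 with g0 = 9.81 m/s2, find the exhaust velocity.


Ve = Isp * g0 = 453 * 9.81 = 4443.9 m/s

4443.9 m/s


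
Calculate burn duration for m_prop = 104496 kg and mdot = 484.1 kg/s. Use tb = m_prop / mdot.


tb = 104496 / 484.1 = 215.9 s

215.9 s


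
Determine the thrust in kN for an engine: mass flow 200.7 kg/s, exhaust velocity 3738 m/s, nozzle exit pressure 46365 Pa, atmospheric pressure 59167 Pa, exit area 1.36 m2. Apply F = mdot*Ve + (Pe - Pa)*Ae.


F = 200.7 * 3738 + (46365 - 59167) * 1.36 = 732806.0 N = 732.8 kN

732.8 kN


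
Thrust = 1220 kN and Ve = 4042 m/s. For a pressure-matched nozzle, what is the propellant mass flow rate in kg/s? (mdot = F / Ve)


mdot = F / Ve = 1220000 / 4042 = 301.8 kg/s

301.8 kg/s


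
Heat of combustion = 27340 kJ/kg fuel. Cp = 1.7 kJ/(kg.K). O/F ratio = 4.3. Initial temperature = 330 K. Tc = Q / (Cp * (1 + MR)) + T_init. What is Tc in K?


Tc = 27340 / (1.7 * (1 + 4.3)) + 330 = 3364 K

3364 K


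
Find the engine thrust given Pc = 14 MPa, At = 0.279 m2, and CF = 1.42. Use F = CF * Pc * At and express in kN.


F = 1.42 * 14e6 * 0.279 = 5.5465e+06 N = 5546.5 kN

5546.5 kN


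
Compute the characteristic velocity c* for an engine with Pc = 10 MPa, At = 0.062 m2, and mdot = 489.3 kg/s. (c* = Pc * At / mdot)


c* = 10e6 * 0.062 / 489.3 = 1267 m/s

1267 m/s


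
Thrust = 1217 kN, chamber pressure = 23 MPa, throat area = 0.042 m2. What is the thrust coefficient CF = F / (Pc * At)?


CF = 1217000 / (23e6 * 0.042) = 1.26

1.26
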